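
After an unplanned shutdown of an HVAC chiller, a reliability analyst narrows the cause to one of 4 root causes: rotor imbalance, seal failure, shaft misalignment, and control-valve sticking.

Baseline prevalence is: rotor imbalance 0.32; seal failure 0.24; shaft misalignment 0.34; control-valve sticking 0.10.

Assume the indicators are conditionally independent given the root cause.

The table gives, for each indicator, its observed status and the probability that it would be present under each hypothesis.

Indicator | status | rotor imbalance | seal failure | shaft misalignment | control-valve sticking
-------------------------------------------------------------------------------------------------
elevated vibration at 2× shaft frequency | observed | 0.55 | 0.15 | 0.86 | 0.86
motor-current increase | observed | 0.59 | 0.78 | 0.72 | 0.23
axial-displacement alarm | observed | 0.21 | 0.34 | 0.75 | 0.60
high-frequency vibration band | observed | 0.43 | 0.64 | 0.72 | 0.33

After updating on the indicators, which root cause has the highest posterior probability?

shaft misalignment

By Bayes' rule with conditional independence, the unnormalized weight for each hypothesis is prior × ∏ likelihoods:
  rotor imbalance: 0.32 × 0.55 × 0.59 × 0.21 × 0.43 = 0.0093768
  seal failure: 0.24 × 0.15 × 0.78 × 0.34 × 0.64 = 0.0061102
  shaft misalignment: 0.34 × 0.86 × 0.72 × 0.75 × 0.72 = 0.11369
  control-valve sticking: 0.10 × 0.86 × 0.23 × 0.60 × 0.33 = 0.0039164
Marginal likelihood of the evidence = 0.13309.
P(rotor imbalance | evidence) ≈ 0.0093768 / 0.13309 ≈ 0.070
P(seal failure | evidence) ≈ 0.0061102 / 0.13309 ≈ 0.046
P(shaft misalignment | evidence) ≈ 0.11369 / 0.13309 ≈ 0.854
P(control-valve sticking | evidence) ≈ 0.0039164 / 0.13309 ≈ 0.029
The largest is 0.854, so shaft misalignment is most probable.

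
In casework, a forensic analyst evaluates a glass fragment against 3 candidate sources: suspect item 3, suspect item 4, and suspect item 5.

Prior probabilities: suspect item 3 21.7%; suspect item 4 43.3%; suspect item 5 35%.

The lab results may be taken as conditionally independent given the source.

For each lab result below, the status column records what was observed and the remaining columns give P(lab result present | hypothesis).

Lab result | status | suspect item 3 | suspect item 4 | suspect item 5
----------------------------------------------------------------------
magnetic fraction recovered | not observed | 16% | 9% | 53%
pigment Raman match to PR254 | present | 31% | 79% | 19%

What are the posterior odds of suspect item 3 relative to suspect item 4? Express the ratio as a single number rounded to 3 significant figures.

The normalizing constant cancels in an odds ratio, so compute prior × likelihood for the two hypotheses only (using 1 − P(present | H) for each absent lab result):
  suspect item 3: 0.217 × (1 − 0.16) × 0.31 = 0.056507
  suspect item 4: 0.433 × (1 − 0.09) × 0.79 = 0.31128
Odds(suspect item 3 : suspect item 4) = 0.056507 / 0.31128 ≈ 0.182.

0.182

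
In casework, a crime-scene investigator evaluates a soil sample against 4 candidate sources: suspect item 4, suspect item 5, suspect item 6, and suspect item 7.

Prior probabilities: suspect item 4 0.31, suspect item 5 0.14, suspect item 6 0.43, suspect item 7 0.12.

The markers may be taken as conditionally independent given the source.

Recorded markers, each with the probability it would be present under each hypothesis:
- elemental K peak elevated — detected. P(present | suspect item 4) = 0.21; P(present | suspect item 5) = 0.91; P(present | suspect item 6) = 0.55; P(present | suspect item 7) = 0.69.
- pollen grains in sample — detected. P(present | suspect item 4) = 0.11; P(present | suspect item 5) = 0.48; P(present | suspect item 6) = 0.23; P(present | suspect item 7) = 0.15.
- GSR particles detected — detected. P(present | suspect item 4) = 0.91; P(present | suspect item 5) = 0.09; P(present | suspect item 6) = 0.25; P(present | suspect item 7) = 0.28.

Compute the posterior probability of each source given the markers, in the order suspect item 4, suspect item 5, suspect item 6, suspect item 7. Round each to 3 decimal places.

0.224, 0.189, 0.467, 0.120

By Bayes' rule with conditional independence, the unnormalized weight for each hypothesis is prior × ∏ likelihoods:
  suspect item 4: 0.31 × 0.21 × 0.11 × 0.91 = 0.0065165
  suspect item 5: 0.14 × 0.91 × 0.48 × 0.09 = 0.0055037
  suspect item 6: 0.43 × 0.55 × 0.23 × 0.25 = 0.013599
  suspect item 7: 0.12 × 0.69 × 0.15 × 0.28 = 0.0034776
Normalizing constant Z = 0.0065165 + 0.0055037 + 0.013599 + 0.0034776 = 0.029097.
P(suspect item 4 | evidence) = 0.0065165 / 0.029097 ≈ 0.224
P(suspect item 5 | evidence) = 0.0055037 / 0.029097 ≈ 0.189
P(suspect item 6 | evidence) = 0.013599 / 0.029097 ≈ 0.467
P(suspect item 7 | evidence) = 0.0034776 / 0.029097 ≈ 0.120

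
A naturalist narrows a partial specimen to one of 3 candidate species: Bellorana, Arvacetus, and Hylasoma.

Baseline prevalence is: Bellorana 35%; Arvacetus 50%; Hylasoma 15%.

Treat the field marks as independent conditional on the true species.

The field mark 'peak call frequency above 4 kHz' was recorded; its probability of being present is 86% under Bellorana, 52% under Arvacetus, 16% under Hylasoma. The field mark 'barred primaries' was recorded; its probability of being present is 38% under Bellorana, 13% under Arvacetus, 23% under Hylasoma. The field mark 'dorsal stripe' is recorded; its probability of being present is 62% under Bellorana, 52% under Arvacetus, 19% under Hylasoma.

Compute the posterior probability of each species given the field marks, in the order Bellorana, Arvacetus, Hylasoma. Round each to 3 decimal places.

0.792, 0.196, 0.012

Multiply each prior by the joint likelihood of the field mark pattern:
  Bellorana: 0.35 × 0.86 × 0.38 × 0.62 = 0.070916
  Arvacetus: 0.50 × 0.52 × 0.13 × 0.52 = 0.017576
  Hylasoma: 0.15 × 0.16 × 0.23 × 0.19 = 0.0010488
Marginal likelihood of the evidence = 0.08954.
P(Bellorana | evidence) = 0.070916 / 0.08954 ≈ 0.792
P(Arvacetus | evidence) = 0.017576 / 0.08954 ≈ 0.196
P(Hylasoma | evidence) = 0.0010488 / 0.08954 ≈ 0.012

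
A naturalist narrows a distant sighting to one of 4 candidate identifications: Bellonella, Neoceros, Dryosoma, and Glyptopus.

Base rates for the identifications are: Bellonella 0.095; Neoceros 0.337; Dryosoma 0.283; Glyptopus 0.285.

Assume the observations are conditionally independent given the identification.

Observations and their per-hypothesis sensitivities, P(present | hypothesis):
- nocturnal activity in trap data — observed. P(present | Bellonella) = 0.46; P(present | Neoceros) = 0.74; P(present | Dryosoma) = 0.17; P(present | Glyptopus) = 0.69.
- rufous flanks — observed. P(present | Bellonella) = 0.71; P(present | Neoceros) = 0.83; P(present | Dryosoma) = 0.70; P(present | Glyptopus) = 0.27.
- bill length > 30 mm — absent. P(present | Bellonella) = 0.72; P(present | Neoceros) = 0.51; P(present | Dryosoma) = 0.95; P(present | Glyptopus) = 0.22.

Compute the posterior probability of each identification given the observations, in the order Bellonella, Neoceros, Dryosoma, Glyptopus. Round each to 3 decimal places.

By Bayes' rule with conditional independence, the unnormalized weight for each hypothesis is prior × ∏ likelihoods (using 1 − P(present | H) for each absent observation):
  Bellonella: 0.095 × 0.46 × 0.71 × (1 − 0.72) = 0.0086876
  Neoceros: 0.337 × 0.74 × 0.83 × (1 − 0.51) = 0.10142
  Dryosoma: 0.283 × 0.17 × 0.70 × (1 − 0.95) = 0.0016839
  Glyptopus: 0.285 × 0.69 × 0.27 × (1 − 0.22) = 0.041414
The unnormalized weights sum to 0.15321.
P(Bellonella | evidence) = 0.0086876 / 0.15321 ≈ 0.057
P(Neoceros | evidence) = 0.10142 / 0.15321 ≈ 0.662
P(Dryosoma | evidence) = 0.0016839 / 0.15321 ≈ 0.011
P(Glyptopus | evidence) = 0.041414 / 0.15321 ≈ 0.270

0.057, 0.662, 0.011, 0.270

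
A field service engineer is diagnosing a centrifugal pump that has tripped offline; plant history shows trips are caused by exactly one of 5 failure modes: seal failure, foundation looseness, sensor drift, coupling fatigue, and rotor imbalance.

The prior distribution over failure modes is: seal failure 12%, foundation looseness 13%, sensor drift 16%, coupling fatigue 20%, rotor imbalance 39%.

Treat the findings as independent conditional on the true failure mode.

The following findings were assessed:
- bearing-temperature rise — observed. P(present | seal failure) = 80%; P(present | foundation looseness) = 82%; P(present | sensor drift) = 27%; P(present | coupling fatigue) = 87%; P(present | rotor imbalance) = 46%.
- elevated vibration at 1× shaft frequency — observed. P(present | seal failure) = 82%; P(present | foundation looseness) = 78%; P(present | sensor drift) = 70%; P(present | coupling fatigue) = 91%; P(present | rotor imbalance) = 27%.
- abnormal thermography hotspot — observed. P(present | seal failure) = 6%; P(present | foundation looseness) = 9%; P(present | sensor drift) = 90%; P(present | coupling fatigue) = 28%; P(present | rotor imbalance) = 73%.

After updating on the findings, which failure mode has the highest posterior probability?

coupling fatigue

For each hypothesis, the unnormalized posterior weight is prior × product of the finding likelihoods:
  seal failure: 0.12 × 0.80 × 0.82 × 0.06 = 0.0047232
  foundation looseness: 0.13 × 0.82 × 0.78 × 0.09 = 0.0074833
  sensor drift: 0.16 × 0.27 × 0.70 × 0.90 = 0.027216
  coupling fatigue: 0.20 × 0.87 × 0.91 × 0.28 = 0.044335
  rotor imbalance: 0.39 × 0.46 × 0.27 × 0.73 = 0.03536
The unnormalized weights sum to 0.11912.
P(seal failure | evidence) ≈ 0.0047232 / 0.11912 ≈ 0.040
P(foundation looseness | evidence) ≈ 0.0074833 / 0.11912 ≈ 0.063
P(sensor drift | evidence) ≈ 0.027216 / 0.11912 ≈ 0.228
P(coupling fatigue | evidence) ≈ 0.044335 / 0.11912 ≈ 0.372
P(rotor imbalance | evidence) ≈ 0.03536 / 0.11912 ≈ 0.297
The largest is 0.372, so coupling fatigue is most probable.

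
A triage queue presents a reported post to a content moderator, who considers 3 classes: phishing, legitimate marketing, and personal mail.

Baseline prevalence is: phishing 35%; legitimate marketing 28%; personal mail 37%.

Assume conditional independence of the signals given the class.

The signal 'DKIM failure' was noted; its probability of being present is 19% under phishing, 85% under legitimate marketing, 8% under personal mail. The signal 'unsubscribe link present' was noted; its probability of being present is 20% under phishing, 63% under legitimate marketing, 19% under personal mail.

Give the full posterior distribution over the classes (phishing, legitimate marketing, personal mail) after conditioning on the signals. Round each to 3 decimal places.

0.079, 0.888, 0.033

For each hypothesis, the unnormalized posterior weight is prior × product of the signal likelihoods:
  phishing: 0.35 × 0.19 × 0.20 = 0.0133
  legitimate marketing: 0.28 × 0.85 × 0.63 = 0.14994
  personal mail: 0.37 × 0.08 × 0.19 = 0.005624
The unnormalized weights sum to 0.16886.
P(phishing | evidence) = 0.0133 / 0.16886 ≈ 0.079
P(legitimate marketing | evidence) = 0.14994 / 0.16886 ≈ 0.888
P(personal mail | evidence) = 0.005624 / 0.16886 ≈ 0.033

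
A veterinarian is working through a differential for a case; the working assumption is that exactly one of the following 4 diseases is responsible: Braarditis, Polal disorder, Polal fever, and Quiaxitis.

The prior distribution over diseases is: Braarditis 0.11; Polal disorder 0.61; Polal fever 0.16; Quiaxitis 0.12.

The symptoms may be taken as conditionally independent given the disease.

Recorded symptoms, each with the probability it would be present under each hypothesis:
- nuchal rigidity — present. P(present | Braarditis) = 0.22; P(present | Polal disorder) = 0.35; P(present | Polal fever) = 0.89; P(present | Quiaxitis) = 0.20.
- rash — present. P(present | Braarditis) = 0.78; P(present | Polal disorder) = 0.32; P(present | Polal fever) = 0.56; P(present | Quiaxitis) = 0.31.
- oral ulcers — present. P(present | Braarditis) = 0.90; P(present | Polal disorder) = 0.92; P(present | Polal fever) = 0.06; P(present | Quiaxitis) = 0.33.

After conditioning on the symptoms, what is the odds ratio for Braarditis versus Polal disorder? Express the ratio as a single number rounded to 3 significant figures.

0.270

Posterior odds equal prior odds times the likelihood ratio; only the two competing hypotheses matter.
  Braarditis: 0.11 × 0.22 × 0.78 × 0.90 = 0.016988
  Polal disorder: 0.61 × 0.35 × 0.32 × 0.92 = 0.062854
Odds(Braarditis : Polal disorder) = 0.016988 / 0.062854 ≈ 0.270.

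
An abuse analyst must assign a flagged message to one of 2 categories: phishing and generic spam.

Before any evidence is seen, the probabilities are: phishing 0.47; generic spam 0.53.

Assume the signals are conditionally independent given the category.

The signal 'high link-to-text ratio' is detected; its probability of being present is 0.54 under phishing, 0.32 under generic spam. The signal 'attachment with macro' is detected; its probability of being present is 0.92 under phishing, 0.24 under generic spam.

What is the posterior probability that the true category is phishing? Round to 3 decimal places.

Multiply each prior by the joint likelihood of the signal pattern:
  phishing: 0.47 × 0.54 × 0.92 = 0.2335
  generic spam: 0.53 × 0.32 × 0.24 = 0.040704
Normalizing constant Z = 0.2335 + 0.040704 = 0.2742.
P(phishing | evidence) = 0.2335 / 0.2742 ≈ 0.852.

0.852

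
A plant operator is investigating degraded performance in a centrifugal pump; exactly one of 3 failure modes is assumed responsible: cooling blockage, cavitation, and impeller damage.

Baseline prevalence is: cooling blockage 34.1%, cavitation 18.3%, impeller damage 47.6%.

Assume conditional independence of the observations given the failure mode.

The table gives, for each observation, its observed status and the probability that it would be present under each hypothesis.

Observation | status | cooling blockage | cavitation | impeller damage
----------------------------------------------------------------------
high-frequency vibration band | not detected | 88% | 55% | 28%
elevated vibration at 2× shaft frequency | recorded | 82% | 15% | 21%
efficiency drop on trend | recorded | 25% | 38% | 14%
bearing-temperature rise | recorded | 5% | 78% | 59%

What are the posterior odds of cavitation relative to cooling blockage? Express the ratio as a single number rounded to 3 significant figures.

Posterior odds equal prior odds times the likelihood ratio; only the two competing hypotheses matter (using 1 − P(present | H) for each absent observation).
  cavitation: 0.183 × (1 − 0.55) × 0.15 × 0.38 × 0.78 = 0.0036613
  cooling blockage: 0.341 × (1 − 0.88) × 0.82 × 0.25 × 0.05 = 0.00041943
Odds(cavitation : cooling blockage) = 0.0036613 / 0.00041943 ≈ 8.73.

8.73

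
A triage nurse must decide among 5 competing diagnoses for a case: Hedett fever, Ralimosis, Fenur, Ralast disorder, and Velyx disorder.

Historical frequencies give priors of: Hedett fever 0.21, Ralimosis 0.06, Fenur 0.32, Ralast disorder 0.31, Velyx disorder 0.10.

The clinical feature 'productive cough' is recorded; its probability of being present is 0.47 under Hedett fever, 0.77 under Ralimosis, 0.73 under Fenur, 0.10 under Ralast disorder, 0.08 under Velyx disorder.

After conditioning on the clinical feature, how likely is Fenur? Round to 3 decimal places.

0.560

For each hypothesis, the unnormalized posterior weight is prior × likelihood:
  Hedett fever: 0.21 × 0.47 = 0.0987
  Ralimosis: 0.06 × 0.77 = 0.0462
  Fenur: 0.32 × 0.73 = 0.2336
  Ralast disorder: 0.31 × 0.10 = 0.031
  Velyx disorder: 0.10 × 0.08 = 0.008
Marginal likelihood of the evidence = 0.4175.
P(Fenur | evidence) = 0.2336 / 0.4175 ≈ 0.560.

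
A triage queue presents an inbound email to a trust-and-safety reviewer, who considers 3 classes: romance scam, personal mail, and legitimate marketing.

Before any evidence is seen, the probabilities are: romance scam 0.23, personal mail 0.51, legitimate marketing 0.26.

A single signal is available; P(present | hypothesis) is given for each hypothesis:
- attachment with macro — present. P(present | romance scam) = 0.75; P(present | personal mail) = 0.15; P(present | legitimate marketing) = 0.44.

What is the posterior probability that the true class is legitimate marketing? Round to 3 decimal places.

0.315

Multiply each prior by the likelihood of the signal:
  romance scam: 0.23 × 0.75 = 0.1725
  personal mail: 0.51 × 0.15 = 0.0765
  legitimate marketing: 0.26 × 0.44 = 0.1144
Normalizing constant Z = 0.1725 + 0.0765 + 0.1144 = 0.3634.
P(legitimate marketing | evidence) = 0.1144 / 0.3634 ≈ 0.315.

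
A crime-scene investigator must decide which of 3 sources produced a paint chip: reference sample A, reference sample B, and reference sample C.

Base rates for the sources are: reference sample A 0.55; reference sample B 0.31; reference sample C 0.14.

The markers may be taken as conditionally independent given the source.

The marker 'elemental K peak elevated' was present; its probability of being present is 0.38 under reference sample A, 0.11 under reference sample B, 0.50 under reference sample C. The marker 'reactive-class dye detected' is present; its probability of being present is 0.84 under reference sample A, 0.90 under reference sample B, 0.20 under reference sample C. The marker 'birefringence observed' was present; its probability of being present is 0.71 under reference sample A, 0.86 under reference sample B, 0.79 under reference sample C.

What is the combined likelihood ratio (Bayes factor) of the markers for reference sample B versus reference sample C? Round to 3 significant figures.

The Bayes factor is the ratio of the joint likelihoods of the marker pattern under the two hypotheses.
  reference sample B: 0.11 × 0.90 × 0.86 = 0.08514
  reference sample C: 0.50 × 0.20 × 0.79 = 0.079
Bayes factor = 0.08514 / 0.079 ≈ 1.08

1.08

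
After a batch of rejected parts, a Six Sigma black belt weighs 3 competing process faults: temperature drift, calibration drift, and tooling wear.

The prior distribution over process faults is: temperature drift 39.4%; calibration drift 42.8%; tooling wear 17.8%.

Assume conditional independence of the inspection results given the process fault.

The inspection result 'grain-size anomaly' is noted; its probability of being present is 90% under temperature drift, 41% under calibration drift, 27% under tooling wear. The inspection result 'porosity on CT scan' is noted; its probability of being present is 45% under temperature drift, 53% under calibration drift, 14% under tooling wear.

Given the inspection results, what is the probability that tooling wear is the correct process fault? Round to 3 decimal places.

Multiply each prior by the joint likelihood of the inspection result pattern:
  temperature drift: 0.394 × 0.90 × 0.45 = 0.15957
  calibration drift: 0.428 × 0.41 × 0.53 = 0.093004
  tooling wear: 0.178 × 0.27 × 0.14 = 0.0067284
Normalizing constant Z = 0.15957 + 0.093004 + 0.0067284 = 0.2593.
P(tooling wear | evidence) = 0.0067284 / 0.2593 ≈ 0.026.

0.026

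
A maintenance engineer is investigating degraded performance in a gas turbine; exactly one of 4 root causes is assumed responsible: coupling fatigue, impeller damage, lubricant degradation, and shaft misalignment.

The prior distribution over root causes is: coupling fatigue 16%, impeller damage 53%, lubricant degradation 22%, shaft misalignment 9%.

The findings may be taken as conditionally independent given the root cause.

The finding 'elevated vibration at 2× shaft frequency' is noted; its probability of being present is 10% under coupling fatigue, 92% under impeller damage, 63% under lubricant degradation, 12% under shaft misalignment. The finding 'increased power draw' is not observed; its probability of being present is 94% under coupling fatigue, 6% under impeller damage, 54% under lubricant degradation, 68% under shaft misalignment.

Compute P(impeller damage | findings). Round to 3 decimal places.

For each hypothesis, the unnormalized posterior weight is prior × product of the finding likelihoods (using 1 − P(present | H) for each absent finding):
  coupling fatigue: 0.16 × 0.10 × (1 − 0.94) = 0.00096
  impeller damage: 0.53 × 0.92 × (1 − 0.06) = 0.45834
  lubricant degradation: 0.22 × 0.63 × (1 − 0.54) = 0.063756
  shaft misalignment: 0.09 × 0.12 × (1 − 0.68) = 0.003456
Normalizing constant Z = 0.00096 + 0.45834 + 0.063756 + 0.003456 = 0.52652.
P(impeller damage | evidence) = 0.45834 / 0.52652 ≈ 0.871.

0.871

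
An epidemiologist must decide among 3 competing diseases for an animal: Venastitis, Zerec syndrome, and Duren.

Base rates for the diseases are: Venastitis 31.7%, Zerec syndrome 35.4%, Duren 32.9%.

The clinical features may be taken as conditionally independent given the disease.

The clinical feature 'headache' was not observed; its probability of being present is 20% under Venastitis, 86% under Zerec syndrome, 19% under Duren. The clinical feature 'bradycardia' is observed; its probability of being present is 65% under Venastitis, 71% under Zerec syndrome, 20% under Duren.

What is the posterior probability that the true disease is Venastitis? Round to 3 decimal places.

0.651

Multiply each prior by the joint likelihood of the clinical feature pattern (using 1 − P(present | H) for each absent clinical feature):
  Venastitis: 0.317 × (1 − 0.20) × 0.65 = 0.16484
  Zerec syndrome: 0.354 × (1 − 0.86) × 0.71 = 0.035188
  Duren: 0.329 × (1 − 0.19) × 0.20 = 0.053298
The unnormalized weights sum to 0.25333.
P(Venastitis | evidence) = 0.16484 / 0.25333 ≈ 0.651.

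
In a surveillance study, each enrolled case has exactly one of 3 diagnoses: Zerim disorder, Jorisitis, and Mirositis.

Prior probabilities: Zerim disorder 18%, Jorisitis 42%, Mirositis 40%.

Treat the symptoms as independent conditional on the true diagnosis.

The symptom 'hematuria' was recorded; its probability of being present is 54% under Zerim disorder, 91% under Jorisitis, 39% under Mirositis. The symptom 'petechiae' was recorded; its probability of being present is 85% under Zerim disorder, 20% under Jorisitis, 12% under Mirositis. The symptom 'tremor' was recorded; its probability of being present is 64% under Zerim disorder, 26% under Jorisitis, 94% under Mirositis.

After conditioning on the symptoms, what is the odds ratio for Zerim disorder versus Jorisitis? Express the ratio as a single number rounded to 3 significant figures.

2.66

Unnormalized posterior weight (prior times the symptom likelihoods) for each of the two hypotheses:
  Zerim disorder: 0.18 × 0.54 × 0.85 × 0.64 = 0.052877
  Jorisitis: 0.42 × 0.91 × 0.20 × 0.26 = 0.019874
Odds(Zerim disorder : Jorisitis) = 0.052877 / 0.019874 ≈ 2.66.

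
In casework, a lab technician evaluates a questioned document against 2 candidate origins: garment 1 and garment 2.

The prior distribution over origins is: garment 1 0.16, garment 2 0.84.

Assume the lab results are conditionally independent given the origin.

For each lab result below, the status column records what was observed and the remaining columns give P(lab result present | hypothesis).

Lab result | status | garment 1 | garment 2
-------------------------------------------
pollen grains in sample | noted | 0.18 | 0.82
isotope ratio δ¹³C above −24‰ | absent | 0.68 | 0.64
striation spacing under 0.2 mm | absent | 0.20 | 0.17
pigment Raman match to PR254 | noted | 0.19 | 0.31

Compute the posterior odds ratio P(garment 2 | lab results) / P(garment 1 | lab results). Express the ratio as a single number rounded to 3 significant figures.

Posterior odds equal prior odds times the likelihood ratio; only the two competing hypotheses matter (using 1 − P(present | H) for each absent lab result).
  garment 2: 0.84 × 0.82 × (1 − 0.64) × (1 − 0.17) × 0.31 = 0.063802
  garment 1: 0.16 × 0.18 × (1 − 0.68) × (1 − 0.20) × 0.19 = 0.0014008
Posterior odds = 0.063802 / 0.0014008 ≈ 45.5.

45.5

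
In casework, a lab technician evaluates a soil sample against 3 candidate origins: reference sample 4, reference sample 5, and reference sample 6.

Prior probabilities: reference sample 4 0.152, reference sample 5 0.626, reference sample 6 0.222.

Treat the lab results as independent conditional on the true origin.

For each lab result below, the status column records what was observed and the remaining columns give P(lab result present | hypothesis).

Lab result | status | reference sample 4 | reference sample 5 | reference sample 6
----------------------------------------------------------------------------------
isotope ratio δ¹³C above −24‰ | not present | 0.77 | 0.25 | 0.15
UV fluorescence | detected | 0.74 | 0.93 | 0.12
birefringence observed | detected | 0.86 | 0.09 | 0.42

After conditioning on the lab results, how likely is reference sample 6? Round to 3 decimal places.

0.134

For each hypothesis, the unnormalized posterior weight is prior × product of the lab result likelihoods (using 1 − P(present | H) for each absent lab result):
  reference sample 4: 0.152 × (1 − 0.77) × 0.74 × 0.86 = 0.022249
  reference sample 5: 0.626 × (1 − 0.25) × 0.93 × 0.09 = 0.039297
  reference sample 6: 0.222 × (1 − 0.15) × 0.12 × 0.42 = 0.0095105
The unnormalized weights sum to 0.071056.
P(reference sample 6 | evidence) = 0.0095105 / 0.071056 ≈ 0.134.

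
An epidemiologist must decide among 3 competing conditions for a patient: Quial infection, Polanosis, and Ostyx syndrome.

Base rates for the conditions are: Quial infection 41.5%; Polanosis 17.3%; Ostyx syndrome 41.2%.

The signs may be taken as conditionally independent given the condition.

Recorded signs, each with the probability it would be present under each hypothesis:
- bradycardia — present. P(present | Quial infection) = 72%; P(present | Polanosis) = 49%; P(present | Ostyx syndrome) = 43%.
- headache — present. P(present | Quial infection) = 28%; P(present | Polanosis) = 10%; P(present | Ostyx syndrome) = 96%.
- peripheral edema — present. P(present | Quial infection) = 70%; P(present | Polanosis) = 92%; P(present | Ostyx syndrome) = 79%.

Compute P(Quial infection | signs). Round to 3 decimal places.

0.292

By Bayes' rule with conditional independence, the unnormalized weight for each hypothesis is prior × ∏ likelihoods:
  Quial infection: 0.415 × 0.72 × 0.28 × 0.70 = 0.058565
  Polanosis: 0.173 × 0.49 × 0.10 × 0.92 = 0.0077988
  Ostyx syndrome: 0.412 × 0.43 × 0.96 × 0.79 = 0.13436
The unnormalized weights sum to 0.20072.
P(Quial infection | evidence) = 0.058565 / 0.20072 ≈ 0.292.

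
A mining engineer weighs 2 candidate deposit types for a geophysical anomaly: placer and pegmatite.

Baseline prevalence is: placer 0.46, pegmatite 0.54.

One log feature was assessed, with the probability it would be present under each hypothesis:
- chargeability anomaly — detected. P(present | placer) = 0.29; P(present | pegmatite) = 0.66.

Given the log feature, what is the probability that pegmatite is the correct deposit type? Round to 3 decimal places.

By Bayes' rule, the unnormalized weight for each hypothesis is prior × likelihood:
  placer: 0.46 × 0.29 = 0.1334
  pegmatite: 0.54 × 0.66 = 0.3564
Normalizing constant Z = 0.1334 + 0.3564 = 0.4898.
P(pegmatite | evidence) = 0.3564 / 0.4898 ≈ 0.728.

0.728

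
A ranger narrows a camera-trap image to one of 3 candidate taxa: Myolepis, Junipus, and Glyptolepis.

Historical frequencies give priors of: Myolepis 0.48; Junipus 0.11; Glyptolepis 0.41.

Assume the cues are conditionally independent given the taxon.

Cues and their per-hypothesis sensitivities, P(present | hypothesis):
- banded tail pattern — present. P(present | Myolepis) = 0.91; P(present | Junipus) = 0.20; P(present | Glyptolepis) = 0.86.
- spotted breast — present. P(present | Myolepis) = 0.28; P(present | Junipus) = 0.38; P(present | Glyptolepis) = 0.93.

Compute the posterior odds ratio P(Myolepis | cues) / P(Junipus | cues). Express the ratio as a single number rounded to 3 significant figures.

Unnormalized posterior weight (prior times the cue likelihoods) for each of the two hypotheses:
  Myolepis: 0.48 × 0.91 × 0.28 = 0.1223
  Junipus: 0.11 × 0.20 × 0.38 = 0.00836
Posterior odds = 0.1223 / 0.00836 ≈ 14.6.

14.6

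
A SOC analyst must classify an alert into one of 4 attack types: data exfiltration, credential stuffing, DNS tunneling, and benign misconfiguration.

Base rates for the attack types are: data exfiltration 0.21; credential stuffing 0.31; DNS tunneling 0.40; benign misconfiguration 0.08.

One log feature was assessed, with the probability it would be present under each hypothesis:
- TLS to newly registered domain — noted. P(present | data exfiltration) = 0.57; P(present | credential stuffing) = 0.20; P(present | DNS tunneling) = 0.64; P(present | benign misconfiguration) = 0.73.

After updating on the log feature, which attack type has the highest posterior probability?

By Bayes' rule, the unnormalized weight for each hypothesis is prior × likelihood:
  data exfiltration: 0.21 × 0.57 = 0.1197
  credential stuffing: 0.31 × 0.20 = 0.062
  DNS tunneling: 0.40 × 0.64 = 0.256
  benign misconfiguration: 0.08 × 0.73 = 0.0584
Normalizing constant Z = 0.1197 + 0.062 + 0.256 + 0.0584 = 0.4961.
P(data exfiltration | evidence) ≈ 0.1197 / 0.4961 ≈ 0.241
P(credential stuffing | evidence) ≈ 0.062 / 0.4961 ≈ 0.125
P(DNS tunneling | evidence) ≈ 0.256 / 0.4961 ≈ 0.516
P(benign misconfiguration | evidence) ≈ 0.0584 / 0.4961 ≈ 0.118
The largest is 0.516, so DNS tunneling is most probable.

DNS tunneling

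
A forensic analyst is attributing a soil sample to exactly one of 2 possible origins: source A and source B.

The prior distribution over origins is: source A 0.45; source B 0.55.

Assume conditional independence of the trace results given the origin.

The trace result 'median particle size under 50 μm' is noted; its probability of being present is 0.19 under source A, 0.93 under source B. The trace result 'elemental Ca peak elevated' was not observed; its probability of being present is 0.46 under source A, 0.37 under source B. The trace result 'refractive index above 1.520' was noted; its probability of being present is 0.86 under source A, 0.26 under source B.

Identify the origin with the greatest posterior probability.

source B

By Bayes' rule with conditional independence, the unnormalized weight for each hypothesis is prior × ∏ likelihoods (using 1 − P(present | H) for each absent trace result):
  source A: 0.45 × 0.19 × (1 − 0.46) × 0.86 = 0.039706
  source B: 0.55 × 0.93 × (1 − 0.37) × 0.26 = 0.083784
The unnormalized weights sum to 0.12349.
P(source A | evidence) ≈ 0.039706 / 0.12349 ≈ 0.322
P(source B | evidence) ≈ 0.083784 / 0.12349 ≈ 0.678
The largest is 0.678, so source B is most probable.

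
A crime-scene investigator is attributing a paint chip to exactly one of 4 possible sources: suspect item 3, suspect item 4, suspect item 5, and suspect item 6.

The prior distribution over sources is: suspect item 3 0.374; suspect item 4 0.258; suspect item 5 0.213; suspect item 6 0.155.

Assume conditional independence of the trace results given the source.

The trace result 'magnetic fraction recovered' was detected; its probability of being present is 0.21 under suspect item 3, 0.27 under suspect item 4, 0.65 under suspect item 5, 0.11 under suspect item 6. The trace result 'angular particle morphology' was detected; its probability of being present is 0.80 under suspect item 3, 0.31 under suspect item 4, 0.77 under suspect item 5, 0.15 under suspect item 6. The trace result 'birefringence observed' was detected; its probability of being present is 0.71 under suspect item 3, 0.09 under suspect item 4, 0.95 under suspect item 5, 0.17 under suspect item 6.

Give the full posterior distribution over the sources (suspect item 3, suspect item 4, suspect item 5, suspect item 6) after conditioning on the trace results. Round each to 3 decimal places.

0.301, 0.013, 0.683, 0.003

For each hypothesis, the unnormalized posterior weight is prior × product of the trace result likelihoods:
  suspect item 3: 0.374 × 0.21 × 0.80 × 0.71 = 0.044611
  suspect item 4: 0.258 × 0.27 × 0.31 × 0.09 = 0.0019435
  suspect item 5: 0.213 × 0.65 × 0.77 × 0.95 = 0.10128
  suspect item 6: 0.155 × 0.11 × 0.15 × 0.17 = 0.00043477
Normalizing constant Z = 0.044611 + 0.0019435 + 0.10128 + 0.00043477 = 0.14827.
P(suspect item 3 | evidence) = 0.044611 / 0.14827 ≈ 0.301
P(suspect item 4 | evidence) = 0.0019435 / 0.14827 ≈ 0.013
P(suspect item 5 | evidence) = 0.10128 / 0.14827 ≈ 0.683
P(suspect item 6 | evidence) = 0.00043477 / 0.14827 ≈ 0.003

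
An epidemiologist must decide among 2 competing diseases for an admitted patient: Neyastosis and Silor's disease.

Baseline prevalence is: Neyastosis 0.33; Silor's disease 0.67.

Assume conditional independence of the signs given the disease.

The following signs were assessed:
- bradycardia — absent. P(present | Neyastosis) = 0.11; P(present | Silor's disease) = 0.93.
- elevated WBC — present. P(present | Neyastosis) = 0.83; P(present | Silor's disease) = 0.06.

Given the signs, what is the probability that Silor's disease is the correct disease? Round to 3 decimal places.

0.011

By Bayes' rule with conditional independence, the unnormalized weight for each hypothesis is prior × ∏ likelihoods (using 1 − P(present | H) for each absent sign):
  Neyastosis: 0.33 × (1 − 0.11) × 0.83 = 0.24377
  Silor's disease: 0.67 × (1 − 0.93) × 0.06 = 0.002814
Marginal likelihood of the evidence = 0.24659.
P(Silor's disease | evidence) = 0.002814 / 0.24659 ≈ 0.011.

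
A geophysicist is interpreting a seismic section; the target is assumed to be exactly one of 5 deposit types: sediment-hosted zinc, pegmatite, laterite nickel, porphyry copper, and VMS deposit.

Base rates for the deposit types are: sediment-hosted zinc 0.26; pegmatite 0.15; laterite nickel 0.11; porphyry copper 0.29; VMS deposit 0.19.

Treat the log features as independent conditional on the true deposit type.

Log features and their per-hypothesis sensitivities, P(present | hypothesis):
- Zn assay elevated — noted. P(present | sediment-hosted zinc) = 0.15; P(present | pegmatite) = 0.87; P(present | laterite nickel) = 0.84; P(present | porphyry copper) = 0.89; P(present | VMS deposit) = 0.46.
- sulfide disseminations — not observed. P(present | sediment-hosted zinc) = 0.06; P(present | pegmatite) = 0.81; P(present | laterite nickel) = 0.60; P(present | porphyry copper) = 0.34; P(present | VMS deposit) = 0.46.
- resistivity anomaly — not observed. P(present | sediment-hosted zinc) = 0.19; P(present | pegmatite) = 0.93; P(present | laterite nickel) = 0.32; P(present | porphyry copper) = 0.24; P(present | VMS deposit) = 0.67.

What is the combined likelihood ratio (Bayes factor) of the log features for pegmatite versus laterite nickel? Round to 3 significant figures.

The Bayes factor is the ratio of the joint likelihoods of the log feature pattern under the two hypotheses (using 1 − P(present | H) for each absent log feature).
  pegmatite: 0.87 × (1 − 0.81) × (1 − 0.93) = 0.011571
  laterite nickel: 0.84 × (1 − 0.60) × (1 − 0.32) = 0.22848
Bayes factor = 0.011571 / 0.22848 ≈ 0.0506

0.0506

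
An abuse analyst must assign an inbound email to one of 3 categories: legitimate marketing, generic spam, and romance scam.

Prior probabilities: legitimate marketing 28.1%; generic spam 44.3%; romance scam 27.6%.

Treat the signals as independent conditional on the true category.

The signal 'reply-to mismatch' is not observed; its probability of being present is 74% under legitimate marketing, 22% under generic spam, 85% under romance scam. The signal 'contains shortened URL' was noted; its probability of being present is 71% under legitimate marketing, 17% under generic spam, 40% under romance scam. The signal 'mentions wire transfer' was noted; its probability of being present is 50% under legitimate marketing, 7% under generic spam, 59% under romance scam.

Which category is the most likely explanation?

By Bayes' rule with conditional independence, the unnormalized weight for each hypothesis is prior × ∏ likelihoods (using 1 − P(present | H) for each absent signal):
  legitimate marketing: 0.281 × (1 − 0.74) × 0.71 × 0.50 = 0.025936
  generic spam: 0.443 × (1 − 0.22) × 0.17 × 0.07 = 0.0041119
  romance scam: 0.276 × (1 − 0.85) × 0.40 × 0.59 = 0.0097704
Normalizing constant Z = 0.025936 + 0.0041119 + 0.0097704 = 0.039819.
P(legitimate marketing | evidence) ≈ 0.025936 / 0.039819 ≈ 0.651
P(generic spam | evidence) ≈ 0.0041119 / 0.039819 ≈ 0.103
P(romance scam | evidence) ≈ 0.0097704 / 0.039819 ≈ 0.245
The largest is 0.651, so legitimate marketing is most probable.

legitimate marketing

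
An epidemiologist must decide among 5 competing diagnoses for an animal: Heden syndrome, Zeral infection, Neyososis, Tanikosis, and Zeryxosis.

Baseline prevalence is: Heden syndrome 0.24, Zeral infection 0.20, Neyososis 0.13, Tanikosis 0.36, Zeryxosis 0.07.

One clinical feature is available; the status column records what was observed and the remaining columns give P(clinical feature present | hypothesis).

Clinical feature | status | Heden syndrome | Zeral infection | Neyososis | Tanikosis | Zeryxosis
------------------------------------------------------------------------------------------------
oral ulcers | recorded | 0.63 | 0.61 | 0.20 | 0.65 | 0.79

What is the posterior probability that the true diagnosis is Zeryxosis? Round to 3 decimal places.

0.094

By Bayes' rule, the unnormalized weight for each hypothesis is prior × likelihood:
  Heden syndrome: 0.24 × 0.63 = 0.1512
  Zeral infection: 0.20 × 0.61 = 0.122
  Neyososis: 0.13 × 0.20 = 0.026
  Tanikosis: 0.36 × 0.65 = 0.234
  Zeryxosis: 0.07 × 0.79 = 0.0553
Marginal likelihood of the evidence = 0.5885.
P(Zeryxosis | evidence) = 0.0553 / 0.5885 ≈ 0.094.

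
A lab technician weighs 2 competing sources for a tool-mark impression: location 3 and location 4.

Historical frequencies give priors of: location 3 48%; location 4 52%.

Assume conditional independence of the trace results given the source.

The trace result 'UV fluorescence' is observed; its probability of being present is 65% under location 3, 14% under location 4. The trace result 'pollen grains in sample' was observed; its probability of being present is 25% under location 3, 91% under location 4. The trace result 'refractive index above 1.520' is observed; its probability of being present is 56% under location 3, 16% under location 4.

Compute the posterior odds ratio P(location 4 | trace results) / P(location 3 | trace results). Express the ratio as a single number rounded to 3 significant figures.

The normalizing constant cancels in an odds ratio, so compute prior × likelihood for the two hypotheses only:
  location 4: 0.52 × 0.14 × 0.91 × 0.16 = 0.0106
  location 3: 0.48 × 0.65 × 0.25 × 0.56 = 0.04368
Odds(location 4 : location 3) = 0.0106 / 0.04368 ≈ 0.243.

0.243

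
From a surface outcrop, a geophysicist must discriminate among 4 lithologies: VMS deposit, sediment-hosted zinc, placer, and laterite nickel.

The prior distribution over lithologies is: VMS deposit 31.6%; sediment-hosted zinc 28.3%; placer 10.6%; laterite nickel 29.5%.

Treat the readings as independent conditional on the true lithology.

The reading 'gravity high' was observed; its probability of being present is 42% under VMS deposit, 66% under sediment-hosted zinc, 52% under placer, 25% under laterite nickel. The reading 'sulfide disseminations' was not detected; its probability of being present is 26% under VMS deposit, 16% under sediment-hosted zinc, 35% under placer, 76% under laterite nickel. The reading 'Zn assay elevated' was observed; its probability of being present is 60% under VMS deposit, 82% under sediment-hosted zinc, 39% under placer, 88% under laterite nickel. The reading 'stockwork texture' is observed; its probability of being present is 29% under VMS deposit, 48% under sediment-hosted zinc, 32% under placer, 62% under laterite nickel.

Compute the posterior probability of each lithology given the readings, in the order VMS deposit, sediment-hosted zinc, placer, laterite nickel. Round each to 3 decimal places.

Multiply each prior by the joint likelihood of the reading pattern (using 1 − P(present | H) for each absent reading):
  VMS deposit: 0.316 × 0.42 × (1 − 0.26) × 0.60 × 0.29 = 0.017089
  sediment-hosted zinc: 0.283 × 0.66 × (1 − 0.16) × 0.82 × 0.48 = 0.061754
  placer: 0.106 × 0.52 × (1 − 0.35) × 0.39 × 0.32 = 0.0044713
  laterite nickel: 0.295 × 0.25 × (1 − 0.76) × 0.88 × 0.62 = 0.0096571
The unnormalized weights sum to 0.092971.
P(VMS deposit | evidence) = 0.017089 / 0.092971 ≈ 0.184
P(sediment-hosted zinc | evidence) = 0.061754 / 0.092971 ≈ 0.664
P(placer | evidence) = 0.0044713 / 0.092971 ≈ 0.048
P(laterite nickel | evidence) = 0.0096571 / 0.092971 ≈ 0.104

0.184, 0.664, 0.048, 0.104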